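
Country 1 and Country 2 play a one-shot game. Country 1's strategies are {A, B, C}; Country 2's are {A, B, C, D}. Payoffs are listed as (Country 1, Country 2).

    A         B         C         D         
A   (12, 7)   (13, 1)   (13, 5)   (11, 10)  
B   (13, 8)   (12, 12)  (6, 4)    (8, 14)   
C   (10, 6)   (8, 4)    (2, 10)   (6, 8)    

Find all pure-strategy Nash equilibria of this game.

Check mutual best responses: a cell is a NE iff neither player can gain by unilaterally deviating.
Country 1's best responses — vs A: B (payoff 13); vs B: A (payoff 13); vs C: A (payoff 13); vs D: A (payoff 11).
Country 2's best responses — vs A: D (payoff 10); vs B: D (payoff 14); vs C: C (payoff 10).
The only mutual best response is (A, D); neither player gains by switching there.

(A, D)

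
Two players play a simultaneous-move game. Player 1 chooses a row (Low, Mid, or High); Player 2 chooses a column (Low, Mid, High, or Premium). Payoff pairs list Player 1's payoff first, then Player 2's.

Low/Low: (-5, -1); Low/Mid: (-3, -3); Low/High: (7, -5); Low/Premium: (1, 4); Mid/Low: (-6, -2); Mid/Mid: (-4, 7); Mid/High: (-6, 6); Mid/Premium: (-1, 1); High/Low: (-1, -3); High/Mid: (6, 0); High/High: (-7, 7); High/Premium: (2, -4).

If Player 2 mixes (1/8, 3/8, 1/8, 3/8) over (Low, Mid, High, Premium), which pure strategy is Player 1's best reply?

High

Compute Player 1's expected payoff from each pure strategy against the given mix.
Low: (1/8)·(-5) + (3/8)·(-3) + (1/8)·7 + (3/8)·1 = -1/2
Mid: (1/8)·(-6) + (3/8)·(-4) + (1/8)·(-6) + (3/8)·(-1) = -27/8
High: (1/8)·(-1) + (3/8)·6 + (1/8)·(-7) + (3/8)·2 = 2
Highest expected payoff is 2, from High.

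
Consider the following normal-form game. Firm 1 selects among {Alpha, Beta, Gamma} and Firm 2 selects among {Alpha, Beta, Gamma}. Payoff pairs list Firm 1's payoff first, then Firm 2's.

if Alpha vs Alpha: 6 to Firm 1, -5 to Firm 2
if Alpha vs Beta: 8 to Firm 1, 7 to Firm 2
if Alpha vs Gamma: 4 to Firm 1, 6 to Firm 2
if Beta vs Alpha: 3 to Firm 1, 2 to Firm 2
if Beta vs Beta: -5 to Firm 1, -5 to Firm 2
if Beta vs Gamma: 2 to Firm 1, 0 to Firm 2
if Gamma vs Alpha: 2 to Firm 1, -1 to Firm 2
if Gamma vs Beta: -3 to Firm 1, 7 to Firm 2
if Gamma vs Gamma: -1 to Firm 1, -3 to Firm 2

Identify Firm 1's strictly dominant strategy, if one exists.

Check whether one of Firm 1's strategies beats all alternatives regardless of what the opponent does.
Alpha strictly dominates: vs Alpha: 6 > each of {3, 2}; vs Beta: 8 > each of {-5, -3}; vs Gamma: 4 > each of {2, -1}.

Alpha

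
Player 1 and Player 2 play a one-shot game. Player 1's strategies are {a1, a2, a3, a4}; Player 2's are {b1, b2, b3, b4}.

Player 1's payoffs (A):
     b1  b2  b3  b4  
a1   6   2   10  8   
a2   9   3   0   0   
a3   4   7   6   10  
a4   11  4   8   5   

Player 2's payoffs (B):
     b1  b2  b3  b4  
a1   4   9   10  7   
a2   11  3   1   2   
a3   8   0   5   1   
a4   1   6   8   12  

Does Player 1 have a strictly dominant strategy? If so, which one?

None

A strategy is strictly dominant if it gives Player 1 a strictly higher payoff than every other strategy, against every choice by the opponent.
a1 is not dominant: against b1, a2 gives 9 > 6.
a2 is not dominant: against b1, a4 gives 11 > 9.
a3 is not dominant: against b1, a1 gives 6 > 4.
a4 is not dominant: against b2, a3 gives 7 > 4.
No single strategy is best against every opponent action.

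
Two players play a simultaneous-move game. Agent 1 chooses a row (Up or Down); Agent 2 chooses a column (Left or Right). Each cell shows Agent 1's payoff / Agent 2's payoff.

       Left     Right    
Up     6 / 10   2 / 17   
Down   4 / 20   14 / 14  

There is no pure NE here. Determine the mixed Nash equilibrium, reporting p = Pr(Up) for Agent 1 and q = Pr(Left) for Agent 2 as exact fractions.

p = 6/13, q = 6/7

In a mixed NE each player is indifferent between their pure strategies, so the opponent's mix sets the indifference.
Agent 2 indifferent between Left and Right: p·10 + (1−p)·20 = p·17 + (1−p)·14 ⟹ 20 + (-10)p = 14 + 3p ⟹ p = 6/13.
Agent 1 indifferent between Up and Down: q·6 + (1−q)·2 = q·4 + (1−q)·14 ⟹ 2 + 4q = 14 + (-10)q ⟹ q = 6/7.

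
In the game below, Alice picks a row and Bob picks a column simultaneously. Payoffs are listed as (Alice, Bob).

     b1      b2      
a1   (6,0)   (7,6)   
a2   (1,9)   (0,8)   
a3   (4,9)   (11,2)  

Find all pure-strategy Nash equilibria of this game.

None

A profile is a Nash equilibrium when each player is best-responding to the other.
Alice's best responses — vs b1: a1 (payoff 6); vs b2: a3 (payoff 11).
Bob's best responses — vs a1: b2 (payoff 6); vs a2: b1 (payoff 9); vs a3: b1 (payoff 9).
No cell has both players best-responding. For instance, Alice's best reply to b2 is a3, but against a3 Bob prefers b1 over b2.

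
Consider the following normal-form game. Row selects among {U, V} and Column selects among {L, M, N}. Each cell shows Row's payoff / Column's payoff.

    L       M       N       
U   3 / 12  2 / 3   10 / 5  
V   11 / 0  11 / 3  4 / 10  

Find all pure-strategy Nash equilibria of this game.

A profile is a Nash equilibrium when each player is best-responding to the other.
Row's best responses — vs L: V (payoff 11); vs M: V (payoff 11); vs N: U (payoff 10).
Column's best responses — vs U: L (payoff 12); vs V: N (payoff 10).
No cell has both players best-responding. For instance, Row's best reply to M is V, but against V Column prefers N over M.

There is no pure-strategy Nash equilibrium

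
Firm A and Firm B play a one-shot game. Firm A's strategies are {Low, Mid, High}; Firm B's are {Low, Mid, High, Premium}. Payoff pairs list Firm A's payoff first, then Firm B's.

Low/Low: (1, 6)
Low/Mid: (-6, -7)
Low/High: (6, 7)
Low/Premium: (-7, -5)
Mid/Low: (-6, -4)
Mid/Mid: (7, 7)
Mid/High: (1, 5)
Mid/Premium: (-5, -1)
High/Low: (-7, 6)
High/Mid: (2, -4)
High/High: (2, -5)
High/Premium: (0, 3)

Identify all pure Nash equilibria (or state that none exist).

Find each player's best response to every opponent strategy; NE are the intersections.
Firm A's best responses — vs Low: Low (payoff 1); vs Mid: Mid (payoff 7); vs High: Low (payoff 6); vs Premium: High (payoff 0).
Firm B's best responses — vs Low: High (payoff 7); vs Mid: Mid (payoff 7); vs High: Low (payoff 6).
Mutual best responses occur at (Low, High) and (Mid, Mid); at each, neither player gains by switching.

(Low, High) and (Mid, Mid)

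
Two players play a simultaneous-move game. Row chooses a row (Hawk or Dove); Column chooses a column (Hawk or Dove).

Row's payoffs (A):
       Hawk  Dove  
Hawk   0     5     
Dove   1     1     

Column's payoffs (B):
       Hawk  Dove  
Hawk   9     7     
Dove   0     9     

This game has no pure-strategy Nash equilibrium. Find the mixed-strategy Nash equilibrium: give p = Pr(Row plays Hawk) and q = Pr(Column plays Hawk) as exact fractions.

p = 9/11, q = 4/5

In a mixed NE each player is indifferent between their pure strategies, so the opponent's mix sets the indifference.
Column indifferent between Hawk and Dove: p·9 + (1−p)·0 = p·7 + (1−p)·9 ⟹ 0 + 9p = 9 + (-2)p ⟹ p = 9/11.
Row indifferent between Hawk and Dove: q·0 + (1−q)·5 = q·1 + (1−q)·1 ⟹ 5 + (-5)q = 1 + 0q ⟹ q = 4/5.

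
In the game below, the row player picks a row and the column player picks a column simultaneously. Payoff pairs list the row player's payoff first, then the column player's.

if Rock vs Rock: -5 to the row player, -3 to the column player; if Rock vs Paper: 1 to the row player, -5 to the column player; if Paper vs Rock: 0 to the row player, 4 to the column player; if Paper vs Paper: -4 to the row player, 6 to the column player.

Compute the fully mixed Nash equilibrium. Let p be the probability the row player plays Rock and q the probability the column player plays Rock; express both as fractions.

p = 1/2, q = 1/2

In a mixed NE each player is indifferent between their pure strategies, so the opponent's mix sets the indifference.
The column player indifferent between Rock and Paper: p·(-3) + (1−p)·4 = p·(-5) + (1−p)·6 ⟹ 4 + (-7)p = 6 + (-11)p ⟹ p = 1/2.
The row player indifferent between Rock and Paper: q·(-5) + (1−q)·1 = q·0 + (1−q)·(-4) ⟹ 1 + (-6)q = (-4) + 4q ⟹ q = 1/2.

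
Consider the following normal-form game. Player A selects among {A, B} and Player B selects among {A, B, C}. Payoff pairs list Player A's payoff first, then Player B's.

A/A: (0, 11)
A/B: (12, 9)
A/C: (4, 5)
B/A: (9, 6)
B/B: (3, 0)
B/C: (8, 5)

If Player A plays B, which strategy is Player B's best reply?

A

With Player A fixed at B, Player B's payoffs are: A → 6, B → 0, C → 5.
The maximum is 6, achieved by A.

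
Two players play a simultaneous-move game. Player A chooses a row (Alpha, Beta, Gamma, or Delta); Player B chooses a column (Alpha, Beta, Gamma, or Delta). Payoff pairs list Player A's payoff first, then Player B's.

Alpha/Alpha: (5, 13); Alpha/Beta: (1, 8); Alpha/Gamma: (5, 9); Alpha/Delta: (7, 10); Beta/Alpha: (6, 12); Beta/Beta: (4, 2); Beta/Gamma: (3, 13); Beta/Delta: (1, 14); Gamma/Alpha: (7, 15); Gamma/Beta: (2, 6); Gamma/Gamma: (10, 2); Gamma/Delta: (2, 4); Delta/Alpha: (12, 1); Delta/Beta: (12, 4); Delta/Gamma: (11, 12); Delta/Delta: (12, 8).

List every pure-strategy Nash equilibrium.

(Delta, Gamma)

Find each player's best response to every opponent strategy; NE are the intersections.
Player A's best responses — vs Alpha: Delta (payoff 12); vs Beta: Delta (payoff 12); vs Gamma: Delta (payoff 11); vs Delta: Delta (payoff 12).
Player B's best responses — vs Alpha: Alpha (payoff 13); vs Beta: Delta (payoff 14); vs Gamma: Alpha (payoff 15); vs Delta: Gamma (payoff 12).
The only mutual best response is (Delta, Gamma); neither player gains by switching there.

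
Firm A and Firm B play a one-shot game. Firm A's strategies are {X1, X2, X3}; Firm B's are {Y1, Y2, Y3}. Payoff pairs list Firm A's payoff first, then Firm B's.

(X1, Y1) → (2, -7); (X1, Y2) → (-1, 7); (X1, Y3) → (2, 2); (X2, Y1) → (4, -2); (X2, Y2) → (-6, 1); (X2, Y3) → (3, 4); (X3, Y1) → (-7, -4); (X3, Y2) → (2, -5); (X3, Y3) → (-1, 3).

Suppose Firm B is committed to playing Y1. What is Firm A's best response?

X2

With Firm B fixed at Y1, Firm A's payoffs are: X1 → 2, X2 → 4, X3 → -7.
The maximum is 4, achieved by X2.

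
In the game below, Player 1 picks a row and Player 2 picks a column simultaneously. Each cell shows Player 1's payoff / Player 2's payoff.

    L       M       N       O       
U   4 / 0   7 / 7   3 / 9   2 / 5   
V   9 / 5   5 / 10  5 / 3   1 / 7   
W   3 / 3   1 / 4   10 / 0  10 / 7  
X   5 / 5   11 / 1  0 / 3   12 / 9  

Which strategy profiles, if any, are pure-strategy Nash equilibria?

(X, O)

Check mutual best responses: a cell is a NE iff neither player can gain by unilaterally deviating.
Player 1's best responses — vs L: V (payoff 9); vs M: X (payoff 11); vs N: W (payoff 10); vs O: X (payoff 12).
Player 2's best responses — vs U: N (payoff 9); vs V: M (payoff 10); vs W: O (payoff 7); vs X: O (payoff 9).
The only mutual best response is (X, O); neither player gains by switching there.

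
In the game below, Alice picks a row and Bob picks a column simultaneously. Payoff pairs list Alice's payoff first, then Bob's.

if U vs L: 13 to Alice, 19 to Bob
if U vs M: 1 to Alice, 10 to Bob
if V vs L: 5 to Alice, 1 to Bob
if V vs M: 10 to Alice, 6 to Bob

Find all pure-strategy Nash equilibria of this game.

(U, L) and (V, M)

Find each player's best response to every opponent strategy; NE are the intersections.
Alice's best responses — vs L: U (payoff 13); vs M: V (payoff 10).
Bob's best responses — vs U: L (payoff 19); vs V: M (payoff 6).
Mutual best responses occur at (U, L) and (V, M); at each, neither player gains by switching.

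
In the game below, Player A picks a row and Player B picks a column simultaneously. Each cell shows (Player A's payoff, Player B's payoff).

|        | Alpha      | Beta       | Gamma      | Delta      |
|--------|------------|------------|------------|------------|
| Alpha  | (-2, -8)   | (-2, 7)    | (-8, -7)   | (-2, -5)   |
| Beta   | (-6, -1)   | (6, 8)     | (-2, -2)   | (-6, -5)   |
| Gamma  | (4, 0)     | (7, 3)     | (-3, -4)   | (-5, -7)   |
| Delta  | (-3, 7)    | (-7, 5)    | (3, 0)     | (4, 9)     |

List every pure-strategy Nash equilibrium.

(Gamma, Beta) and (Delta, Delta)

A profile is a Nash equilibrium when each player is best-responding to the other.
Player A's best responses — vs Alpha: Gamma (payoff 4); vs Beta: Gamma (payoff 7); vs Gamma: Delta (payoff 3); vs Delta: Delta (payoff 4).
Player B's best responses — vs Alpha: Beta (payoff 7); vs Beta: Beta (payoff 8); vs Gamma: Beta (payoff 3); vs Delta: Delta (payoff 9).
Mutual best responses occur at (Gamma, Beta) and (Delta, Delta); at each, neither player gains by switching.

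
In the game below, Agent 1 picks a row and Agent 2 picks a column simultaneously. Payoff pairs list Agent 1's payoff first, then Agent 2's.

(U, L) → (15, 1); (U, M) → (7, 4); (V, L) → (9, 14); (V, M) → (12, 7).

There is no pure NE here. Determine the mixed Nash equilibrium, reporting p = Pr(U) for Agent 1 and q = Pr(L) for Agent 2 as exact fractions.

p = 7/10, q = 5/11

Each player's mixing probability is pinned down by making the *other* player indifferent.
Agent 2 indifferent between L and M: p·1 + (1−p)·14 = p·4 + (1−p)·7 ⟹ 14 + (-13)p = 7 + (-3)p ⟹ p = 7/10.
Agent 1 indifferent between U and V: q·15 + (1−q)·7 = q·9 + (1−q)·12 ⟹ 7 + 8q = 12 + (-3)q ⟹ q = 5/11.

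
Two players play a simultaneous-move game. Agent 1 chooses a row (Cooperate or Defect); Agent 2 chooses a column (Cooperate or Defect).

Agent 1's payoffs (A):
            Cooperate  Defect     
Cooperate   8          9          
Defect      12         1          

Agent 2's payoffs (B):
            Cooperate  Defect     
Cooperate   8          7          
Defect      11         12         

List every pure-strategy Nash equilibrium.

No pure-strategy Nash equilibrium

Find each player's best response to every opponent strategy; NE are the intersections.
Agent 1's best responses — vs Cooperate: Defect (payoff 12); vs Defect: Cooperate (payoff 9).
Agent 2's best responses — vs Cooperate: Cooperate (payoff 8); vs Defect: Defect (payoff 12).
No cell has both players best-responding. For instance, Agent 1's best reply to Cooperate is Defect, but against Defect Agent 2 prefers Defect over Cooperate.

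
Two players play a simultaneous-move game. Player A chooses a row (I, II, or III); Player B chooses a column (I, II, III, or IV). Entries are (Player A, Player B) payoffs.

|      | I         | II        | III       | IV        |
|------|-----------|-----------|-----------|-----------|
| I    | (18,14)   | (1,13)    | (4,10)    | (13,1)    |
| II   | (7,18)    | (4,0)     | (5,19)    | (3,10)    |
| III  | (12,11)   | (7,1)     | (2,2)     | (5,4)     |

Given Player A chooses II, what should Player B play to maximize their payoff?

III

With Player A fixed at II, Player B's payoffs are: I → 18, II → 0, III → 19, IV → 10.
The maximum is 19, achieved by III.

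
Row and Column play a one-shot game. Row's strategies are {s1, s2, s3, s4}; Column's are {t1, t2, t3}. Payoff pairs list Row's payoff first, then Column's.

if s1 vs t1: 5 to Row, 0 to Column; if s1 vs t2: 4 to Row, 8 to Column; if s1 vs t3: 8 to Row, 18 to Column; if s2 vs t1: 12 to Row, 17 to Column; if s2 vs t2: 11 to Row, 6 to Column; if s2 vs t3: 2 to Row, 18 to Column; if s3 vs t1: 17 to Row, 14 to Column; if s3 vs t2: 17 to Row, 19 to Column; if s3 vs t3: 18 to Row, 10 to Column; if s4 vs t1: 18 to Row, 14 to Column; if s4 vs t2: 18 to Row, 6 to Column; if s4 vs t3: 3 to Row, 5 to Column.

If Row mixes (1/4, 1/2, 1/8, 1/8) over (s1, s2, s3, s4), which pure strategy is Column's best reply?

Column's best reply maximizes expected payoff against the mix.
t1: (1/4)·0 + (1/2)·17 + (1/8)·14 + (1/8)·14 = 12
t2: (1/4)·8 + (1/2)·6 + (1/8)·19 + (1/8)·6 = 65/8
t3: (1/4)·18 + (1/2)·18 + (1/8)·10 + (1/8)·5 = 123/8
Highest expected payoff is 123/8, from t3.

t3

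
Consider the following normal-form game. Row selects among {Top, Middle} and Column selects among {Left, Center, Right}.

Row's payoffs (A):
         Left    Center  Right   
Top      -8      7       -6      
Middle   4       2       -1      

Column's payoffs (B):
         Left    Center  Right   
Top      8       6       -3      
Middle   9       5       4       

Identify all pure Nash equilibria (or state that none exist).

(Middle, Left)

Find each player's best response to every opponent strategy; NE are the intersections.
Row's best responses — vs Left: Middle (payoff 4); vs Center: Top (payoff 7); vs Right: Middle (payoff -1).
Column's best responses — vs Top: Left (payoff 8); vs Middle: Left (payoff 9).
The only mutual best response is (Middle, Left); neither player gains by switching there.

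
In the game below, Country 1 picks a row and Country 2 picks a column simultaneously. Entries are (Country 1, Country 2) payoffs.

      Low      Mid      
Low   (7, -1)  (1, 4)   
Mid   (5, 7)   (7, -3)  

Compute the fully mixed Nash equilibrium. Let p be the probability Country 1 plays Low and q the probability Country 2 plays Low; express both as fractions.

p = 2/3, q = 3/4

Each player's mixing probability is pinned down by making the *other* player indifferent.
Country 2 indifferent between Low and Mid: p·(-1) + (1−p)·7 = p·4 + (1−p)·(-3) ⟹ 7 + (-8)p = (-3) + 7p ⟹ p = 2/3.
Country 1 indifferent between Low and Mid: q·7 + (1−q)·1 = q·5 + (1−q)·7 ⟹ 1 + 6q = 7 + (-2)q ⟹ q = 3/4.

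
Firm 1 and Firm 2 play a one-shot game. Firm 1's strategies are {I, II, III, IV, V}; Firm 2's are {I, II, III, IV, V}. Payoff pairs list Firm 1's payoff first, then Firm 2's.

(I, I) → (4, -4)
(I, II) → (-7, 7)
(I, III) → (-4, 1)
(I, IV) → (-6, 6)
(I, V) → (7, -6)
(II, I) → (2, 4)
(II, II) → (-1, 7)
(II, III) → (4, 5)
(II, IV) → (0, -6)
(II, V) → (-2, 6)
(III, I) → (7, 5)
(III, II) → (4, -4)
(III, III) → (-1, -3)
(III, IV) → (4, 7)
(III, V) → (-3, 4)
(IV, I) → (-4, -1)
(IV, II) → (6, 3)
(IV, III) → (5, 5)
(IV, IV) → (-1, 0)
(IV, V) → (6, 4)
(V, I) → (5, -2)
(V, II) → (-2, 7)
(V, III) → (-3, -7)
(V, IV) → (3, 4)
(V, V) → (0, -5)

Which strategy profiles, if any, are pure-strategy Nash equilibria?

(III, IV) and (IV, III)

Check mutual best responses: a cell is a NE iff neither player can gain by unilaterally deviating.
Firm 1's best responses — vs I: III (payoff 7); vs II: IV (payoff 6); vs III: IV (payoff 5); vs IV: III (payoff 4); vs V: I (payoff 7).
Firm 2's best responses — vs I: II (payoff 7); vs II: II (payoff 7); vs III: IV (payoff 7); vs IV: III (payoff 5); vs V: II (payoff 7).
Mutual best responses occur at (III, IV) and (IV, III); at each, neither player gains by switching.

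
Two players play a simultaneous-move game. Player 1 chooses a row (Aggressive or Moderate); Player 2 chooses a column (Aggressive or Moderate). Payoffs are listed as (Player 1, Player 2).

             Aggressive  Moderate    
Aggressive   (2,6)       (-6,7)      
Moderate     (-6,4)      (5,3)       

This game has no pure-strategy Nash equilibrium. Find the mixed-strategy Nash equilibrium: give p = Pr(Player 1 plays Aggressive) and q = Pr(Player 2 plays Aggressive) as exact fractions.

p = 1/2, q = 11/19

Each player's mixing probability is pinned down by making the *other* player indifferent.
Player 2 indifferent between Aggressive and Moderate: p·6 + (1−p)·4 = p·7 + (1−p)·3 ⟹ 4 + 2p = 3 + 4p ⟹ p = 1/2.
Player 1 indifferent between Aggressive and Moderate: q·2 + (1−q)·(-6) = q·(-6) + (1−q)·5 ⟹ (-6) + 8q = 5 + (-11)q ⟹ q = 11/19.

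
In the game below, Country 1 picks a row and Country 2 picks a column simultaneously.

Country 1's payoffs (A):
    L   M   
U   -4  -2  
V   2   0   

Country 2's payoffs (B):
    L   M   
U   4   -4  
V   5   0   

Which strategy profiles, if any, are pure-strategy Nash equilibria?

(V, L)

Find each player's best response to every opponent strategy; NE are the intersections.
Country 1's best responses — vs L: V (payoff 2); vs M: V (payoff 0).
Country 2's best responses — vs U: L (payoff 4); vs V: L (payoff 5).
The only mutual best response is (V, L); neither player gains by switching there.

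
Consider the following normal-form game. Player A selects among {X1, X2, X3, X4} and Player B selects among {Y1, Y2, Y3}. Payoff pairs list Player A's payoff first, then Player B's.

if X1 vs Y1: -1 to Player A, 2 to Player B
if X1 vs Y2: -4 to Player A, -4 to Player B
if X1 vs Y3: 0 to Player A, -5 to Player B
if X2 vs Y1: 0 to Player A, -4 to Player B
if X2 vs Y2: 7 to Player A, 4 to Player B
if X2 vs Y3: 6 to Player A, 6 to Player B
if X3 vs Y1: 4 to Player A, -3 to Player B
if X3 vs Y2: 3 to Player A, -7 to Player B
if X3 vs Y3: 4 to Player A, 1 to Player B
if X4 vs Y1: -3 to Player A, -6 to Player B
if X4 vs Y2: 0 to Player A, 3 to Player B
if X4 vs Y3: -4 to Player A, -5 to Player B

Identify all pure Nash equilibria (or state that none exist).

Find each player's best response to every opponent strategy; NE are the intersections.
Player A's best responses — vs Y1: X3 (payoff 4); vs Y2: X2 (payoff 7); vs Y3: X2 (payoff 6).
Player B's best responses — vs X1: Y1 (payoff 2); vs X2: Y3 (payoff 6); vs X3: Y3 (payoff 1); vs X4: Y2 (payoff 3).
The only mutual best response is (X2, Y3); neither player gains by switching there.

(X2, Y3)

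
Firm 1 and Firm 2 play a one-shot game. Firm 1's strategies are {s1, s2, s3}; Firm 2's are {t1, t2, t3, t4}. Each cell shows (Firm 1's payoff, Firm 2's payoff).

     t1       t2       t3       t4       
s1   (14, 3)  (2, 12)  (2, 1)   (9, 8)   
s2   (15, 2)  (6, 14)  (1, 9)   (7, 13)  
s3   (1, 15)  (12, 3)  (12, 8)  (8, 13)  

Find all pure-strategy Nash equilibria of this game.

No pure-strategy Nash equilibrium

Find each player's best response to every opponent strategy; NE are the intersections.
Firm 1's best responses — vs t1: s2 (payoff 15); vs t2: s3 (payoff 12); vs t3: s3 (payoff 12); vs t4: s1 (payoff 9).
Firm 2's best responses — vs s1: t2 (payoff 12); vs s2: t2 (payoff 14); vs s3: t1 (payoff 15).
No cell has both players best-responding. For instance, Firm 1's best reply to t2 is s3, but against s3 Firm 2 prefers t1 over t2.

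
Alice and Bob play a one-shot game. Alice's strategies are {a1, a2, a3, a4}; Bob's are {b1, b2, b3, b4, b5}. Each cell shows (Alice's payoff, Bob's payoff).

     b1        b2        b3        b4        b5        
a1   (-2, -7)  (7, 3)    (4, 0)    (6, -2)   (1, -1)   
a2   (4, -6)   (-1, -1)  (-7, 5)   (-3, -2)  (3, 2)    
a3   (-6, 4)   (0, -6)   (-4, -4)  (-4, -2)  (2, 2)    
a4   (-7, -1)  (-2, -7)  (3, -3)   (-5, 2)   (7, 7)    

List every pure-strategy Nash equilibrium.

(a1, b2) and (a4, b5)

Find each player's best response to every opponent strategy; NE are the intersections.
Alice's best responses — vs b1: a2 (payoff 4); vs b2: a1 (payoff 7); vs b3: a1 (payoff 4); vs b4: a1 (payoff 6); vs b5: a4 (payoff 7).
Bob's best responses — vs a1: b2 (payoff 3); vs a2: b3 (payoff 5); vs a3: b1 (payoff 4); vs a4: b5 (payoff 7).
Mutual best responses occur at (a1, b2) and (a4, b5); at each, neither player gains by switching.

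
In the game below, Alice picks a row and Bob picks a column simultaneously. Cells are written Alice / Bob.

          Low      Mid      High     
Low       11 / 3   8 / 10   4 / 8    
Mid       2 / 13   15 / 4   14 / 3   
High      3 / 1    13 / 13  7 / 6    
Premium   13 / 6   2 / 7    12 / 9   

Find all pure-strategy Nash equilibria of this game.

Check mutual best responses: a cell is a NE iff neither player can gain by unilaterally deviating.
Alice's best responses — vs Low: Premium (payoff 13); vs Mid: Mid (payoff 15); vs High: Mid (payoff 14).
Bob's best responses — vs Low: Mid (payoff 10); vs Mid: Low (payoff 13); vs High: Mid (payoff 13); vs Premium: High (payoff 9).
No cell has both players best-responding. For instance, Alice's best reply to Low is Premium, but against Premium Bob prefers High over Low.

None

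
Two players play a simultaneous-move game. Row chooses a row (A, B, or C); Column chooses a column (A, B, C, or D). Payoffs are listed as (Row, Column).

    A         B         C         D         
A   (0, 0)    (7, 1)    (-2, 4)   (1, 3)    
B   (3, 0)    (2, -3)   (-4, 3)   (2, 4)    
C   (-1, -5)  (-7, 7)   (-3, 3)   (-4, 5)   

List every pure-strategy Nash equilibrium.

(A, C) and (B, D)

Check mutual best responses: a cell is a NE iff neither player can gain by unilaterally deviating.
Row's best responses — vs A: B (payoff 3); vs B: A (payoff 7); vs C: A (payoff -2); vs D: B (payoff 2).
Column's best responses — vs A: C (payoff 4); vs B: D (payoff 4); vs C: B (payoff 7).
Mutual best responses occur at (A, C) and (B, D); at each, neither player gains by switching.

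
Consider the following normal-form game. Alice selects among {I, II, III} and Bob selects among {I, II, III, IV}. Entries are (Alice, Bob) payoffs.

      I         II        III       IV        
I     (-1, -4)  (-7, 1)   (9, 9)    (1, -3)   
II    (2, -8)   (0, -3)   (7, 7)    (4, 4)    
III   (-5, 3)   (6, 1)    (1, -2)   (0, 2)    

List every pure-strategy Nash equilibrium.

(I, III)

Find each player's best response to every opponent strategy; NE are the intersections.
Alice's best responses — vs I: II (payoff 2); vs II: III (payoff 6); vs III: I (payoff 9); vs IV: II (payoff 4).
Bob's best responses — vs I: III (payoff 9); vs II: III (payoff 7); vs III: I (payoff 3).
The only mutual best response is (I, III); neither player gains by switching there.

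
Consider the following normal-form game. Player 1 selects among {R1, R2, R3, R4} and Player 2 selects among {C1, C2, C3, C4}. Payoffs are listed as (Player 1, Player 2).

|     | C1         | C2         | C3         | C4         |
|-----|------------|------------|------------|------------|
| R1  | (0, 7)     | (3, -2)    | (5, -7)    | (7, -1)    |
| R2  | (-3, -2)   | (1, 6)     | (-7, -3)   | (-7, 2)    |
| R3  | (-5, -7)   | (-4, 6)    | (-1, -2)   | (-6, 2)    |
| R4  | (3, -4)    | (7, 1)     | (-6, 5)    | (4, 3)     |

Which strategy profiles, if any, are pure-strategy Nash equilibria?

Check mutual best responses: a cell is a NE iff neither player can gain by unilaterally deviating.
Player 1's best responses — vs C1: R4 (payoff 3); vs C2: R4 (payoff 7); vs C3: R1 (payoff 5); vs C4: R1 (payoff 7).
Player 2's best responses — vs R1: C1 (payoff 7); vs R2: C2 (payoff 6); vs R3: C2 (payoff 6); vs R4: C3 (payoff 5).
No cell has both players best-responding. For instance, Player 1's best reply to C3 is R1, but against R1 Player 2 prefers C1 over C3.

There is no pure-strategy Nash equilibrium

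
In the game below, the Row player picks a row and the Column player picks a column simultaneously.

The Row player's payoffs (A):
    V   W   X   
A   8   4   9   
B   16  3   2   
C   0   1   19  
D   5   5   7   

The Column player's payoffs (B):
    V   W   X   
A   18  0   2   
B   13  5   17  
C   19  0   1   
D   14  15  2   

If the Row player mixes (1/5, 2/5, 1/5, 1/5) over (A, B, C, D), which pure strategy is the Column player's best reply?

The Column player's best reply maximizes expected payoff against the mix.
V: (1/5)·18 + (2/5)·13 + (1/5)·19 + (1/5)·14 = 77/5
W: (1/5)·0 + (2/5)·5 + (1/5)·0 + (1/5)·15 = 5
X: (1/5)·2 + (2/5)·17 + (1/5)·1 + (1/5)·2 = 39/5
Highest expected payoff is 77/5, from V.

V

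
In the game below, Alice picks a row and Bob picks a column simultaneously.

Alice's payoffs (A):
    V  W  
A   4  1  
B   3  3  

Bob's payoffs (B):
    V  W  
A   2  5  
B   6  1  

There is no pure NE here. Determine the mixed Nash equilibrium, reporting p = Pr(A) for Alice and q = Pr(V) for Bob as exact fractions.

p = 5/8, q = 2/3

Each player's mixing probability is pinned down by making the *other* player indifferent.
Bob indifferent between V and W: p·2 + (1−p)·6 = p·5 + (1−p)·1 ⟹ 6 + (-4)p = 1 + 4p ⟹ p = 5/8.
Alice indifferent between A and B: q·4 + (1−q)·1 = q·3 + (1−q)·3 ⟹ 1 + 3q = 3 + 0q ⟹ q = 2/3.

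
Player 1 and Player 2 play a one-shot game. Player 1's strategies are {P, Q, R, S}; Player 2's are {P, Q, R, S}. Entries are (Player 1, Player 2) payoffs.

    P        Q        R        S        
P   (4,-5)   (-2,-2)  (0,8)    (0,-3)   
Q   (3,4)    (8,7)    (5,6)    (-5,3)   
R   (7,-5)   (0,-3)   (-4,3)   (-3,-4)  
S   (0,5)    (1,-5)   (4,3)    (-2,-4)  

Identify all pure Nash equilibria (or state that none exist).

Find each player's best response to every opponent strategy; NE are the intersections.
Player 1's best responses — vs P: R (payoff 7); vs Q: Q (payoff 8); vs R: Q (payoff 5); vs S: P (payoff 0).
Player 2's best responses — vs P: R (payoff 8); vs Q: Q (payoff 7); vs R: R (payoff 3); vs S: P (payoff 5).
The only mutual best response is (Q, Q); neither player gains by switching there.

(Q, Q)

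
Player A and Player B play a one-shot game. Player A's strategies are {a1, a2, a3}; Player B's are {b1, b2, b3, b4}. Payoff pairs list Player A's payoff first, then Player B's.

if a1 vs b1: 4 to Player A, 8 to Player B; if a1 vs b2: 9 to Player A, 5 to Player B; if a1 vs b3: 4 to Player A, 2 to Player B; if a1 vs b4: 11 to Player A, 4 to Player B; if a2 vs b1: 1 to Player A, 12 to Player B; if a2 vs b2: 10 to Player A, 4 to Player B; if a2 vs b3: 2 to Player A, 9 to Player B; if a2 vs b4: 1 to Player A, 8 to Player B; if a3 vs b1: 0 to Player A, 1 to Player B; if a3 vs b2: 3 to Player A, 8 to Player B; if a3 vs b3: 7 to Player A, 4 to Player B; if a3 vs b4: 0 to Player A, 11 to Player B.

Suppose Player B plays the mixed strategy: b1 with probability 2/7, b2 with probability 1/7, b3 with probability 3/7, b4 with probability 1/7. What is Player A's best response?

a1

Compute Player A's expected payoff from each pure strategy against the given mix.
a1: (2/7)·4 + (1/7)·9 + (3/7)·4 + (1/7)·11 = 40/7
a2: (2/7)·1 + (1/7)·10 + (3/7)·2 + (1/7)·1 = 19/7
a3: (2/7)·0 + (1/7)·3 + (3/7)·7 + (1/7)·0 = 24/7
Highest expected payoff is 40/7, from a1.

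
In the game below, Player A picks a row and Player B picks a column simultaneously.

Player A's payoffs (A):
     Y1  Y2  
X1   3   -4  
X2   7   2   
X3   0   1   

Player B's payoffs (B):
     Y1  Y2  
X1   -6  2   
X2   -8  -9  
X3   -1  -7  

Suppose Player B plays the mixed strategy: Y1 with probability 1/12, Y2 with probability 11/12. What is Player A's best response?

Player A's best reply maximizes expected payoff against the mix.
X1: (1/12)·3 + (11/12)·(-4) = -41/12
X2: (1/12)·7 + (11/12)·2 = 29/12
X3: (1/12)·0 + (11/12)·1 = 11/12
Highest expected payoff is 29/12, from X2.

X2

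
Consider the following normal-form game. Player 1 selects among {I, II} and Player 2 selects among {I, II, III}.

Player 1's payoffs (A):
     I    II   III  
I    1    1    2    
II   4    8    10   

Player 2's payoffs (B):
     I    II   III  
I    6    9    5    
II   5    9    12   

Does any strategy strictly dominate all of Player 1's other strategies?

II

A strategy is strictly dominant if it gives Player 1 a strictly higher payoff than every other strategy, against every choice by the opponent.
II strictly dominates: vs I: 4 > 1; vs II: 8 > 1; vs III: 10 > 2.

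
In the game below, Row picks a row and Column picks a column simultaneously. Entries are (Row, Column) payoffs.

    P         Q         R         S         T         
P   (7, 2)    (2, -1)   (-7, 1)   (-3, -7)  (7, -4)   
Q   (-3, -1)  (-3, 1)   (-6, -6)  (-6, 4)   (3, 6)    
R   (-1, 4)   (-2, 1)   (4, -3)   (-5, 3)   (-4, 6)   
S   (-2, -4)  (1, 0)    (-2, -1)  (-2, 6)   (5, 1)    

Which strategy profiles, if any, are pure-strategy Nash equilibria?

(P, P) and (S, S)

A profile is a Nash equilibrium when each player is best-responding to the other.
Row's best responses — vs P: P (payoff 7); vs Q: P (payoff 2); vs R: R (payoff 4); vs S: S (payoff -2); vs T: P (payoff 7).
Column's best responses — vs P: P (payoff 2); vs Q: T (payoff 6); vs R: T (payoff 6); vs S: S (payoff 6).
Mutual best responses occur at (P, P) and (S, S); at each, neither player gains by switching.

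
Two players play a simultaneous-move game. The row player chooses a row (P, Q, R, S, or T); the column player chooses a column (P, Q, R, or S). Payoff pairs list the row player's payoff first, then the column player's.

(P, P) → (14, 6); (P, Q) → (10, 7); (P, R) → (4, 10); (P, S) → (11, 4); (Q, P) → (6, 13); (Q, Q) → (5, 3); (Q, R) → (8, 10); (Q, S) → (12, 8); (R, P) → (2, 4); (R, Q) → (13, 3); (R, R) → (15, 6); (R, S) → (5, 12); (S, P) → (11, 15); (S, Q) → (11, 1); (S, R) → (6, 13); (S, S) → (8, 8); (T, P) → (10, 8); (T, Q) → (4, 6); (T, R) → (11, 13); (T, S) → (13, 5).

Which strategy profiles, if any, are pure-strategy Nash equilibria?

Check mutual best responses: a cell is a NE iff neither player can gain by unilaterally deviating.
The row player's best responses — vs P: P (payoff 14); vs Q: R (payoff 13); vs R: R (payoff 15); vs S: T (payoff 13).
The column player's best responses — vs P: R (payoff 10); vs Q: P (payoff 13); vs R: S (payoff 12); vs S: P (payoff 15); vs T: R (payoff 13).
No cell has both players best-responding. For instance, the row player's best reply to R is R, but against R the column player prefers S over R.

None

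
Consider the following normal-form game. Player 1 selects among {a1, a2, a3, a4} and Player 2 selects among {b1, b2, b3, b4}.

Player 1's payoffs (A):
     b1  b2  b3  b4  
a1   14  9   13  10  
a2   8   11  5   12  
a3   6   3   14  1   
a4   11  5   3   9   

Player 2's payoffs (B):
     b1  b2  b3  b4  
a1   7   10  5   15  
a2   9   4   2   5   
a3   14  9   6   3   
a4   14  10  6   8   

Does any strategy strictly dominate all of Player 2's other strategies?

No strictly dominant strategy

A strategy is strictly dominant if it gives Player 2 a strictly higher payoff than every other strategy, against every choice by the opponent.
b1 is not dominant: against a1, b2 gives 10 > 7.
b2 is not dominant: against a1, b4 gives 15 > 10.
b3 is not dominant: against a1, b1 gives 7 > 5.
b4 is not dominant: against a2, b1 gives 9 > 5.
No single strategy is best against every opponent action.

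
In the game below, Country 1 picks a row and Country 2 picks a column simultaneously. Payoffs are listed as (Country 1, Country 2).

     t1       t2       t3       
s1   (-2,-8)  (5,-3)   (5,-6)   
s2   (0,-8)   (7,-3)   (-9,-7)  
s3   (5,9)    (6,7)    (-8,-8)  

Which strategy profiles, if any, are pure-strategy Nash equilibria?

Find each player's best response to every opponent strategy; NE are the intersections.
Country 1's best responses — vs t1: s3 (payoff 5); vs t2: s2 (payoff 7); vs t3: s1 (payoff 5).
Country 2's best responses — vs s1: t2 (payoff -3); vs s2: t2 (payoff -3); vs s3: t1 (payoff 9).
Mutual best responses occur at (s2, t2) and (s3, t1); at each, neither player gains by switching.

(s2, t2) and (s3, t1)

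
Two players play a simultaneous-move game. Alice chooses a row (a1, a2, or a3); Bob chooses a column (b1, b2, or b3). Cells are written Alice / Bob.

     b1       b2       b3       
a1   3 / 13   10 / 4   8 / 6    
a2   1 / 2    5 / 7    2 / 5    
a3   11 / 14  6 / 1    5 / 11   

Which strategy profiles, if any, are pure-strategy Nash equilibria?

(a3, b1)

Find each player's best response to every opponent strategy; NE are the intersections.
Alice's best responses — vs b1: a3 (payoff 11); vs b2: a1 (payoff 10); vs b3: a1 (payoff 8).
Bob's best responses — vs a1: b1 (payoff 13); vs a2: b2 (payoff 7); vs a3: b1 (payoff 14).
The only mutual best response is (a3, b1); neither player gains by switching there.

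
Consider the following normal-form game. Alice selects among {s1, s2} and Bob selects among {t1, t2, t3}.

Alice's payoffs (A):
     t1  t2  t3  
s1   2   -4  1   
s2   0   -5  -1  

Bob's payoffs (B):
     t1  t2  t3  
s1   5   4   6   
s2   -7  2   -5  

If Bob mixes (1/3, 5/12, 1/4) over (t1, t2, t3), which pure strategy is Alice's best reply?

Alice's best reply maximizes expected payoff against the mix.
s1: (1/3)·2 + (5/12)·(-4) + (1/4)·1 = -3/4
s2: (1/3)·0 + (5/12)·(-5) + (1/4)·(-1) = -7/3
Highest expected payoff is -3/4, from s1.

s1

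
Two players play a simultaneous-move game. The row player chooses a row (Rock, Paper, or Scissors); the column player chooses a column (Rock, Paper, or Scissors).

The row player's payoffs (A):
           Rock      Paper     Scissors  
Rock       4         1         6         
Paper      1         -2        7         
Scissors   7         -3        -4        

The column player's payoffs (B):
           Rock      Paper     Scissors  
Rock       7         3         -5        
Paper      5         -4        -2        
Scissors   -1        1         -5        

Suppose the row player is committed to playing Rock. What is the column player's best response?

With the row player fixed at Rock, the column player's payoffs are: Rock → 7, Paper → 3, Scissors → -5.
The maximum is 7, achieved by Rock.

Rock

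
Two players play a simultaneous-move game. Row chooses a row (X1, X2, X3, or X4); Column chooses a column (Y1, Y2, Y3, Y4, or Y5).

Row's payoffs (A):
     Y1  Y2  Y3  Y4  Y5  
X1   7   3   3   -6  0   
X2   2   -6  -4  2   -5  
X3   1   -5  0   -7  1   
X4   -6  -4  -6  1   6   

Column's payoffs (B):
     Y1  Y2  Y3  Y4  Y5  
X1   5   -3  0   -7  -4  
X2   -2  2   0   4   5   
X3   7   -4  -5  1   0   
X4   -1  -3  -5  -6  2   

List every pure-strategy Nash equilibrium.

Find each player's best response to every opponent strategy; NE are the intersections.
Row's best responses — vs Y1: X1 (payoff 7); vs Y2: X1 (payoff 3); vs Y3: X1 (payoff 3); vs Y4: X2 (payoff 2); vs Y5: X4 (payoff 6).
Column's best responses — vs X1: Y1 (payoff 5); vs X2: Y5 (payoff 5); vs X3: Y1 (payoff 7); vs X4: Y5 (payoff 2).
Mutual best responses occur at (X1, Y1) and (X4, Y5); at each, neither player gains by switching.

(X1, Y1) and (X4, Y5)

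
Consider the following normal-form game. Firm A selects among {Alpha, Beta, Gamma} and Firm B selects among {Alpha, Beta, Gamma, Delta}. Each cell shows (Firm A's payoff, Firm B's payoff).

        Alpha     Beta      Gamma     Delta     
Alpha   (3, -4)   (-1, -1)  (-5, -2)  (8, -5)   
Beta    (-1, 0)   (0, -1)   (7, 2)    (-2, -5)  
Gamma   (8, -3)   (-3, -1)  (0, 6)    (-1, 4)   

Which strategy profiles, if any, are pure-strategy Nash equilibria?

(Beta, Gamma)

Find each player's best response to every opponent strategy; NE are the intersections.
Firm A's best responses — vs Alpha: Gamma (payoff 8); vs Beta: Beta (payoff 0); vs Gamma: Beta (payoff 7); vs Delta: Alpha (payoff 8).
Firm B's best responses — vs Alpha: Beta (payoff -1); vs Beta: Gamma (payoff 2); vs Gamma: Gamma (payoff 6).
The only mutual best response is (Beta, Gamma); neither player gains by switching there.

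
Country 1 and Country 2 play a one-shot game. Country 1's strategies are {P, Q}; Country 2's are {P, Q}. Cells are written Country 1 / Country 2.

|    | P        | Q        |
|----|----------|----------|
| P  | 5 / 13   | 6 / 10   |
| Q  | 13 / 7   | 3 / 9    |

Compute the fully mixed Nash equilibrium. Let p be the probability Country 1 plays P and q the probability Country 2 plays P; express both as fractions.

In a mixed NE each player is indifferent between their pure strategies, so the opponent's mix sets the indifference.
Country 2 indifferent between P and Q: p·13 + (1−p)·7 = p·10 + (1−p)·9 ⟹ 7 + 6p = 9 + 1p ⟹ p = 2/5.
Country 1 indifferent between P and Q: q·5 + (1−q)·6 = q·13 + (1−q)·3 ⟹ 6 + (-1)q = 3 + 10q ⟹ q = 3/11.

p = 2/5, q = 3/11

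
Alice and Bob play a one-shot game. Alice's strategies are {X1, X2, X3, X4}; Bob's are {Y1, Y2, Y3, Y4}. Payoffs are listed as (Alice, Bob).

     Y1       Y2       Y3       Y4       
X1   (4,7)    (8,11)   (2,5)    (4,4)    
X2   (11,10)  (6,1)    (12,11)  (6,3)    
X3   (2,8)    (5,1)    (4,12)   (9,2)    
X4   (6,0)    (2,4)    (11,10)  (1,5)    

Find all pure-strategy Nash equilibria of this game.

(X1, Y2) and (X2, Y3)

Check mutual best responses: a cell is a NE iff neither player can gain by unilaterally deviating.
Alice's best responses — vs Y1: X2 (payoff 11); vs Y2: X1 (payoff 8); vs Y3: X2 (payoff 12); vs Y4: X3 (payoff 9).
Bob's best responses — vs X1: Y2 (payoff 11); vs X2: Y3 (payoff 11); vs X3: Y3 (payoff 12); vs X4: Y3 (payoff 10).
Mutual best responses occur at (X1, Y2) and (X2, Y3); at each, neither player gains by switching.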